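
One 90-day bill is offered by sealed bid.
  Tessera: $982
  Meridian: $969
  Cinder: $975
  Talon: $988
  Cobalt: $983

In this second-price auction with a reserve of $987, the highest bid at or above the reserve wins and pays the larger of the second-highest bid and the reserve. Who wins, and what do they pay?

Talon pays $987

Sorting bids: 988 (Talon) > 983 (Cobalt) > 982 (Tessera) > 975 (Cinder) > 969 (Meridian)
Highest eligible bid: Talon at $988.
max(second-highest $983, reserve $987) = $987.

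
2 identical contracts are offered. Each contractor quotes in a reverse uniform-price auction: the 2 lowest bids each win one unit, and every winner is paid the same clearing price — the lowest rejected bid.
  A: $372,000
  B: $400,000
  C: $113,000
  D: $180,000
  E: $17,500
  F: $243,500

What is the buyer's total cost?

Total cost: $360,000

Bids ranked low→high: 17,500 (E), 113,000 (C), 180,000 (D), 243,500 (F), …
Lowest 2: E, C.
Clearing price = lowest rejected bid = $180,000.
Total cost = 2 × $180,000 = $360,000.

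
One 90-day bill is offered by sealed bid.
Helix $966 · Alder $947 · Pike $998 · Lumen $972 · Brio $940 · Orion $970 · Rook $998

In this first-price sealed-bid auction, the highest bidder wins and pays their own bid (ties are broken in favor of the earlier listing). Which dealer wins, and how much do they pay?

Pike pays $998

Sorting bids: 998 (Pike) > 998 (Rook) > 972 (Lumen) > 970 (Orion) > 966 (Helix) > 947 (Alder) > …
Pike and Rook tie at $998; tie-break gives it to Pike.
First-price: Pike pays what they bid, $998.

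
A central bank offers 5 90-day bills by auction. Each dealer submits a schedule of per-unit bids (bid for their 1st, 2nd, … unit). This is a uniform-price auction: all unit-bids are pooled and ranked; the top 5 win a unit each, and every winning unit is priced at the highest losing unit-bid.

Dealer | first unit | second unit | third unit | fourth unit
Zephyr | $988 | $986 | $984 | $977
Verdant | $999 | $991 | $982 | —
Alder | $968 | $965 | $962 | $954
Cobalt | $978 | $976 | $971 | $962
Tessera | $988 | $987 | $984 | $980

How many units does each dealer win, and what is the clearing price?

Tessera 2, Verdant 2, Zephyr 1; clearing price $986

All unit-bids, highest first — top 5: 999 (Verdant-1), 991 (Verdant-2), 988 (Zephyr-1), 988 (Tessera-1), 987 (Tessera-2)
The (k+1)-th unit-bid is $986.
Allocation: Tessera 2, Verdant 2, Zephyr 1.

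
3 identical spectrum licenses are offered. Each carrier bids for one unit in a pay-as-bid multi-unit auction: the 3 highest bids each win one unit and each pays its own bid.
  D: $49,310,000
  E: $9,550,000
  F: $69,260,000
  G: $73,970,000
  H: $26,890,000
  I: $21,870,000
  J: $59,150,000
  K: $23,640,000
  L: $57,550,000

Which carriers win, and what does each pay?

G $73,970,000, F $69,260,000, J $59,150,000

Bids ranked high→low: 73,970,000 (G), 69,260,000 (F), 59,150,000 (J), 57,550,000 (L), 49,310,000 (D), …
Top 3: G, F, J.
Each winner pays its own bid: G $73,970,000, F $69,260,000, J $59,150,000.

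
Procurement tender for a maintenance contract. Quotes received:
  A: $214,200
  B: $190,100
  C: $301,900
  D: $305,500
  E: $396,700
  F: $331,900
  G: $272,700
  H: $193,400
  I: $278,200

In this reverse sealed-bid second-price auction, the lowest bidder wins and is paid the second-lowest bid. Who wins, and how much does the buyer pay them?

B is paid $193,400

Sorting bids: 190,100 (B) < 193,400 (H) < 214,200 (A) < 272,700 (G) < 278,200 (I) < 301,900 (C) < …
B wins with the lowest bid; price is set by the runner-up at $193,400.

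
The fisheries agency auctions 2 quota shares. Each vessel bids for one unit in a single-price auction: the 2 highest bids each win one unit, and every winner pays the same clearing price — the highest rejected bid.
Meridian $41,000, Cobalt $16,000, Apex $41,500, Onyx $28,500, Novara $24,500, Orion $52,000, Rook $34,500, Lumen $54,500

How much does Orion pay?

Orion pays $41,500

Ordering the bids: 54,500 (Lumen), 52,000 (Orion), 41,500 (Apex), 41,000 (Meridian), …
The 2 highest are Lumen, Orion.
Clearing price = highest rejected bid = $41,500.
Orion wins → pays $41,500.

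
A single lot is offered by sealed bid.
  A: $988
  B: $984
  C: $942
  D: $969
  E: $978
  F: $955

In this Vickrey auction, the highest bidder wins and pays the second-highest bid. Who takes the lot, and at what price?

A pays $984

Bids in order: 988 (A) > 984 (B) > 978 (E) > 969 (D) > 955 (F) > 942 (C)
A is highest; pays the second-highest bid, $984.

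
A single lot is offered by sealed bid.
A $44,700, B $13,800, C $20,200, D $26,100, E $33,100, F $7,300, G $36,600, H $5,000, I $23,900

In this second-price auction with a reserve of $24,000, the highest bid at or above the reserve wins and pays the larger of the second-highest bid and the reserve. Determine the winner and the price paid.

Bids in order: 44,700 (A) > 36,600 (G) > 33,100 (E) > 26,100 (D) > 23,900 (I) > 20,200 (C) > …
A has the top bid at or above the reserve ($44,700).
Second-highest bid $36,600 exceeds the reserve $24,000 → payment $36,600.

A pays $36,600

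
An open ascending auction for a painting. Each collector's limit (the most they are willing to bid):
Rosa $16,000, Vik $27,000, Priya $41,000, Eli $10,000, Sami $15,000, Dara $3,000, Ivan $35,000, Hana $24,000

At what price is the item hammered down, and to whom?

Rule: the price rises until one bidder remains; the winner pays the price at which the last rival dropped out.
Limits ranked: 41,000 (Priya) > 35,000 (Ivan) > 27,000 (Vik) > 24,000 (Hana) > 16,000 (Rosa) > 15,000 (Sami) > …
Once the price passes $35,000, only Priya is left; the hammer falls at Ivan's limit of $35,000.

Priya wins at $35,000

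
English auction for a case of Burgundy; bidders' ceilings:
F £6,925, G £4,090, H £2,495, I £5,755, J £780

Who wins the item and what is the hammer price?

Open ascending-bid auction: the price rises until one bidder remains; the winner pays the price at which the last rival dropped out.
Limits ranked: 6,925 (F) > 5,755 (I) > 4,090 (G) > 2,495 (H) > 780 (J)
I is the last rival to drop out, at £5,755; F remains and wins at that price.

F wins at £5,755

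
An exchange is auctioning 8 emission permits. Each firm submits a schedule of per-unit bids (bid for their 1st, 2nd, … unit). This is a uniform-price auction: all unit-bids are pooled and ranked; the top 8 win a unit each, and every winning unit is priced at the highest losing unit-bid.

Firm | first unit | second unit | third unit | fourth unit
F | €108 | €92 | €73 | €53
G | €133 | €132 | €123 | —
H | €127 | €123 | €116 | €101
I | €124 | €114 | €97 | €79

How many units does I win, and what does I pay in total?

I: 2 units, pays €216

Merging the schedules and taking the best 8: 133 (G-1), 132 (G-2), 127 (H-1), 124 (I-1), 123 (G-3), 123 (H-2), 116 (H-3), 114 (I-2)
Highest rejected unit-bid = €108.
I wins 2 unit(s) at €108 each.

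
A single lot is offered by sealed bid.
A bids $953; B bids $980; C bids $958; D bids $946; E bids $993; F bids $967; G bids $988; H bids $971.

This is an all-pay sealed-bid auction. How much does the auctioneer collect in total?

Total revenue: $7,756

Rule: the highest bidder wins the item, but every bidder pays their own bid.
Bids ranked: 993 (E) > 988 (G) > 980 (B) > 971 (H) > 967 (F) > 958 (C) > …
E wins with the top bid; all bids are sunk regardless.
Every bidder forfeits their bid regardless of winning.
Revenue = 953 + 980 + 958 + 946 + 993 + 967 + 988 + 971 = $7,756.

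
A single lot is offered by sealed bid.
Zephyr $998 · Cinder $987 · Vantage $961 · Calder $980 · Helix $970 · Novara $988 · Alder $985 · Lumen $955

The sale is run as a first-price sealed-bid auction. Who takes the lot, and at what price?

Sorting bids: 998 (Zephyr) > 988 (Novara) > 987 (Cinder) > 985 (Alder) > 980 (Calder) > 970 (Helix) > …
Zephyr has the highest bid and pays exactly that: $998.

Zephyr pays $998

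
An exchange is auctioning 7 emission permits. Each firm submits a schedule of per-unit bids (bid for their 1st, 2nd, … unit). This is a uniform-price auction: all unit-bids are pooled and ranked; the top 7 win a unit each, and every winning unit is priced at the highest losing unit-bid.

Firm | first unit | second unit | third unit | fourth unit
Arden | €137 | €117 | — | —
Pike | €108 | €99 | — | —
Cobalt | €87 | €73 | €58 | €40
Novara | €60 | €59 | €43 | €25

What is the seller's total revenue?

Total revenue: €413

Merging the schedules and taking the best 7: 137 (Arden-1), 117 (Arden-2), 108 (Pike-1), 99 (Pike-2), 87 (Cobalt-1), 73 (Cobalt-2), 60 (Novara-1)
Highest rejected unit-bid = €59.
Allocation: Arden 2, Cobalt 2, Novara 1, Pike 2. Every unit priced at €59.
Revenue = 7 × 59 = €413.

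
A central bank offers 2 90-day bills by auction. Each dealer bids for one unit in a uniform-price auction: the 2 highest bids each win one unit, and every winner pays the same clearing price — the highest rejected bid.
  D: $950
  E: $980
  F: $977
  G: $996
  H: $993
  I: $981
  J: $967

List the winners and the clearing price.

Bids ranked high→low: 996 (G), 993 (H), 981 (I), 980 (E), …
Winners (2 units): G, H.
Highest unsuccessful bid: $981 → clearing price.

G, H; each pays $981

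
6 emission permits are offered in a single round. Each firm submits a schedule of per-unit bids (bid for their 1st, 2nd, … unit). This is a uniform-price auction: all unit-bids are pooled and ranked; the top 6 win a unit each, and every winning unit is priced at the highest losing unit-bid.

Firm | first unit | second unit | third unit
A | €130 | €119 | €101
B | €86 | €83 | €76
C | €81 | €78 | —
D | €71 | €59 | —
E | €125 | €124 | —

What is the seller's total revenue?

Pooled unit-bids ranked (top 6): 130 (A-1), 125 (E-1), 124 (E-2), 119 (A-2), 101 (A-3), 86 (B-1)
First bid not allocated: €83.
Allocation: A 3, B 1, E 2. Every unit priced at €83.
Revenue = 6 × 83 = €498.

Total revenue: €498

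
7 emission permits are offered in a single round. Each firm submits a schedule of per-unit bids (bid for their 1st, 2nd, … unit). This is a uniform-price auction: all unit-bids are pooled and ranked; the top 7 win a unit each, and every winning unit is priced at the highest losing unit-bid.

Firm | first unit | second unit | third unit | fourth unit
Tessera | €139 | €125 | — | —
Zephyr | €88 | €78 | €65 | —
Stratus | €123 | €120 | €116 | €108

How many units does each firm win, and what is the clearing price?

All unit-bids, highest first — top 7: 139 (Tessera-1), 125 (Tessera-2), 123 (Stratus-1), 120 (Stratus-2), 116 (Stratus-3), 108 (Stratus-4), 88 (Zephyr-1)
First bid not allocated: €78.
Allocation: Stratus 4, Tessera 2, Zephyr 1.

Stratus 4, Tessera 2, Zephyr 1; clearing price €78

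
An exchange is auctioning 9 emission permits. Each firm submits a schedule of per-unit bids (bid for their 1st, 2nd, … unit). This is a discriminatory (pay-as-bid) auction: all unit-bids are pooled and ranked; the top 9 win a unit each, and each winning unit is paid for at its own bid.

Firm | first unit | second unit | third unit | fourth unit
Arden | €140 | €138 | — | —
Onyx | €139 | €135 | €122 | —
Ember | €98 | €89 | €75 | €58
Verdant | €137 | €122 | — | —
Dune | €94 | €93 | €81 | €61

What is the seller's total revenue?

Total revenue: €1,125

Merging the schedules and taking the best 9: 140 (Arden-1), 139 (Onyx-1), 138 (Arden-2), 137 (Verdant-1), 135 (Onyx-2), 122 (Onyx-3), 122 (Verdant-2), 98 (Ember-1), 94 (Dune-1)
Next rejected bid: €93 (not a price — pay-as-bid).
Each winning unit pays its own bid.
Revenue = 140 + 139 + 138 + 137 + 135 + 122 + 122 + 98 + 94 = €1,125.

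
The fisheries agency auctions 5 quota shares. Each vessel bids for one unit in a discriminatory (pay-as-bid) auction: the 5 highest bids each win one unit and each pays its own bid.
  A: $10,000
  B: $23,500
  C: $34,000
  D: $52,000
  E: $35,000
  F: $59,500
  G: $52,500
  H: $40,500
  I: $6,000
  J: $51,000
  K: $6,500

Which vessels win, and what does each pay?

F $59,500, G $52,500, D $52,000, J $51,000, H $40,500

Bids ranked high→low: 59,500 (F), 52,500 (G), 52,000 (D), 51,000 (J), 40,500 (H), 35,000 (E), 34,000 (C), …
The 5 highest are F, G, D, J, H.
Each winner pays its own bid: F $59,500, G $52,500, D $52,000, J $51,000, H $40,500.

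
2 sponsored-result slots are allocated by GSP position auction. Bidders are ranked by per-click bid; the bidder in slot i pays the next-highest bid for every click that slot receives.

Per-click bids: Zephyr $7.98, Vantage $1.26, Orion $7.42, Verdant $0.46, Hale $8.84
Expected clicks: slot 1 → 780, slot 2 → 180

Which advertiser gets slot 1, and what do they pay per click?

Hale; $7.98 per click

Ranked by bid: $8.84 (Hale) > $7.98 (Zephyr) > $7.42 (Orion) > …
Slot 1 goes to the first-ranked bidder, Hale, who pays the next bid down: $7.98/click.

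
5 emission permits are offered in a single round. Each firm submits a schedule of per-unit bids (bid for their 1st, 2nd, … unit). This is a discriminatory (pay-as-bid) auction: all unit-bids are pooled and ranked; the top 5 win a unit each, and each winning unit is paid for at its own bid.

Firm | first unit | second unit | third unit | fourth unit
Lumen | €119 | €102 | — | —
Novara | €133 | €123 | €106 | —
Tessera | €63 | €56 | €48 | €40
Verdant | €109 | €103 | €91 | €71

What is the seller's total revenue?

Total revenue: €590

Pooled unit-bids ranked (top 5): 133 (Novara-1), 123 (Novara-2), 119 (Lumen-1), 109 (Verdant-1), 106 (Novara-3)
Next rejected bid: €103 (not a price — pay-as-bid).
Each winning unit pays its own bid.
Revenue = 133 + 123 + 119 + 109 + 106 = €590.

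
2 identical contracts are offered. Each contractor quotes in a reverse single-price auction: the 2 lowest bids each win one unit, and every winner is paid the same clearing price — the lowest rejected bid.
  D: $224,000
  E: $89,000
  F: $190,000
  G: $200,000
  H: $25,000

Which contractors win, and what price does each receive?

Bids ranked low→high: 25,000 (H), 89,000 (E), 190,000 (F), 200,000 (G), …
Winners (2 units): H, E.
Lowest unsuccessful bid: $190,000 → clearing price.

H, E; each is paid $190,000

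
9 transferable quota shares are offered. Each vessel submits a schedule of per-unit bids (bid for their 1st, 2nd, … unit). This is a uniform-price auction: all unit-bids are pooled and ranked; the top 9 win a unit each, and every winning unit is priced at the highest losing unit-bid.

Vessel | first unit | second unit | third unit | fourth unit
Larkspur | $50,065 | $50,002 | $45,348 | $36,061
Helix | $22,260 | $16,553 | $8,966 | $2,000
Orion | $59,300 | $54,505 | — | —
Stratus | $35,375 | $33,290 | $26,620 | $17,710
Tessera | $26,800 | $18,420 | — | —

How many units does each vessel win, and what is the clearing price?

Larkspur 4, Orion 2, Stratus 2, Tessera 1; clearing price $26,620

Pooled unit-bids ranked (top 9): 59,300 (Orion-1), 54,505 (Orion-2), 50,065 (Larkspur-1), 50,002 (Larkspur-2), 45,348 (Larkspur-3), 36,061 (Larkspur-4), 35,375 (Stratus-1), 33,290 (Stratus-2), 26,800 (Tessera-1)
First bid not allocated: $26,620.
Allocation: Larkspur 4, Orion 2, Stratus 2, Tessera 1.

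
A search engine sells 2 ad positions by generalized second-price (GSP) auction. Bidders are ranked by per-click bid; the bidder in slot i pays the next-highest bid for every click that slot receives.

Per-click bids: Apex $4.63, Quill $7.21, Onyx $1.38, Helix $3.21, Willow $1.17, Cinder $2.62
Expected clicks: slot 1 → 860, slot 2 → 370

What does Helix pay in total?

Helix pays $0.00

Sorting advertisers: $7.21 (Quill) > $4.63 (Apex) > $3.21 (Helix) > …
Helix ranks below slot 2 → no slot, pays nothing.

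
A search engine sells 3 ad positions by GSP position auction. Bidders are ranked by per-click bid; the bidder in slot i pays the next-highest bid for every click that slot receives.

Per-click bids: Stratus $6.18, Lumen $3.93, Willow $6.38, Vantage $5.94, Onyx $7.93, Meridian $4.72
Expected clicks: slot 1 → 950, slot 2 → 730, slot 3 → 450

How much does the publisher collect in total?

Total revenue: $13245.40

Ranked by bid: $7.93 (Onyx) > $6.38 (Willow) > $6.18 (Stratus) > $5.94 (Vantage) > …
Slot 1: Onyx pays $6.38 × 950 = $6061.00
Slot 2: Willow pays $6.18 × 730 = $4511.40
Slot 3: Stratus pays $5.94 × 450 = $2673.00
Total = $13245.40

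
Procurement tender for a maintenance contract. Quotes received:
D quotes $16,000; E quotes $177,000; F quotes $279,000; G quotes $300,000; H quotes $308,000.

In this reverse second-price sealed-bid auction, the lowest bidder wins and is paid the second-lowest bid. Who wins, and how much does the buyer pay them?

Bids ranked: 16,000 (D) < 177,000 (E) < 279,000 (F) < 300,000 (G) < 308,000 (H)
D is lowest; is paid the second-lowest bid, $177,000.

D is paid $177,000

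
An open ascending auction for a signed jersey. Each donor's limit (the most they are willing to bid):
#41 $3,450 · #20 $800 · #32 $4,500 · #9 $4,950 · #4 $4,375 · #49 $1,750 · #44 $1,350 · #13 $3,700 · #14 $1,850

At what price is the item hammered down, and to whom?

#9 wins at $4,500

Ascending (English) auction: the price rises until one bidder remains; the winner pays the price at which the last rival dropped out.
Sorting limits: 4,950 (#9) > 4,500 (#32) > 4,375 (#4) > 3,700 (#13) > 3,450 (#41) > 1,850 (#14) > …
#32 is the last rival to drop out, at $4,500; #9 remains and wins at that price.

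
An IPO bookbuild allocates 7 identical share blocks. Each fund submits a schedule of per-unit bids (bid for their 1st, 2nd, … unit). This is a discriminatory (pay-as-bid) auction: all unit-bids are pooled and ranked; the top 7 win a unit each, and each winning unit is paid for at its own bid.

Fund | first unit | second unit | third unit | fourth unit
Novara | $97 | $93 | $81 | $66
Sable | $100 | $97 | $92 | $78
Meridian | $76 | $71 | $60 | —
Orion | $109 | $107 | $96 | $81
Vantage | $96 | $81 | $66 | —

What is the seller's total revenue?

Total revenue: $702

All unit-bids, highest first — top 7: 109 (Orion-1), 107 (Orion-2), 100 (Sable-1), 97 (Novara-1), 97 (Sable-2), 96 (Orion-3), 96 (Vantage-1)
Next rejected bid: $93 (not a price — pay-as-bid).
Each winning unit pays its own bid.
Revenue = 109 + 107 + 100 + 97 + 97 + 96 + 96 = $702.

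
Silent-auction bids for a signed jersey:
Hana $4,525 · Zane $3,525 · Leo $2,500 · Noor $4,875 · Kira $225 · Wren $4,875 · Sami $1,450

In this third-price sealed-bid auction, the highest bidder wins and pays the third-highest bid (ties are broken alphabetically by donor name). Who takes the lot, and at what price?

Noor pays $4,525

Bids in order: 4,875 (Noor) > 4,875 (Wren) > 4,525 (Hana) > 3,525 (Zane) > 2,500 (Leo) > 1,450 (Sami) > …
Tie at $4,875 → Noor wins by tie-break.
Noor wins; payment is bid #3 in the ranking = $4,525.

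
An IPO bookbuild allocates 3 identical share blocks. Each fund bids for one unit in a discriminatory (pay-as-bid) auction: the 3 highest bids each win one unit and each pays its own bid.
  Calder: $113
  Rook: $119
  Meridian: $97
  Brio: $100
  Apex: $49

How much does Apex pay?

Apex pays $0

Bids ranked high→low: 119 (Rook), 113 (Calder), 100 (Brio), 97 (Meridian), 49 (Apex)
Winners (3 units): Rook, Calder, Brio.
Apex does not win → $0.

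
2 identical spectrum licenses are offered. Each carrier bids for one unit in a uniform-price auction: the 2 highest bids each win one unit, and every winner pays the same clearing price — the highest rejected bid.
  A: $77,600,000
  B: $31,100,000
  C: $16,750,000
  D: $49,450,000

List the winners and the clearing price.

A, D; each pays $31,100,000

Bids ranked high→low: 77,600,000 (A), 49,450,000 (D), 31,100,000 (B), 16,750,000 (C)
Winners (2 units): A, D.
Clearing price = highest rejected bid = $31,100,000.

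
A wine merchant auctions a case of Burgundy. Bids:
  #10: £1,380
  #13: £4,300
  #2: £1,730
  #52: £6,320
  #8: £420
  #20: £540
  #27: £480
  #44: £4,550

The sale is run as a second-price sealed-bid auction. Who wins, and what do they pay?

Sorting bids: 6,320 (#52) > 4,550 (#44) > 4,300 (#13) > 1,730 (#2) > 1,380 (#10) > 540 (#20) > …
#52 wins with the highest bid; price is set by the runner-up at £4,550.

#52 pays £4,550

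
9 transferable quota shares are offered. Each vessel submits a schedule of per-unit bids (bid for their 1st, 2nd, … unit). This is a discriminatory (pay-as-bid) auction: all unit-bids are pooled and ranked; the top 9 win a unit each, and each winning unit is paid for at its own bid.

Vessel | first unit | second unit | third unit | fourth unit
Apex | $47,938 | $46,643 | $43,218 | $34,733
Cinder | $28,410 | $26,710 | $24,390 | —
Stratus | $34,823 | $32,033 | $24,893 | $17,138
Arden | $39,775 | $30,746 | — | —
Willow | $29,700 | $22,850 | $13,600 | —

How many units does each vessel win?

Merging the schedules and taking the best 9: 47,938 (Apex-1), 46,643 (Apex-2), 43,218 (Apex-3), 39,775 (Arden-1), 34,823 (Stratus-1), 34,733 (Apex-4), 32,033 (Stratus-2), 30,746 (Arden-2), 29,700 (Willow-1)
Next rejected bid: $28,410 (not a price — pay-as-bid).
Allocation: Apex 4, Arden 2, Stratus 2, Willow 1.

Apex 4, Arden 2, Stratus 2, Willow 1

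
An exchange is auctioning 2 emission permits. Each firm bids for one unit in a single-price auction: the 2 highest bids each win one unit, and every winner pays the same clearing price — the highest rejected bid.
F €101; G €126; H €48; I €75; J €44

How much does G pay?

G pays €75

Ordering the bids: 126 (G), 101 (F), 75 (I), 48 (H), …
The 2 highest are G, F.
First losing bid is I's €75, which sets the uniform price.
G wins → pays €75.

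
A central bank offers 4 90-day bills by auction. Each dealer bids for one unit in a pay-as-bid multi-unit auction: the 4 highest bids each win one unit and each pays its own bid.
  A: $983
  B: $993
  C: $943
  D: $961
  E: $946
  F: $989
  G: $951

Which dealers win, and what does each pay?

Sorting: 993 (B), 989 (F), 983 (A), 961 (D), 951 (G), 946 (E), …
The 4 highest are B, F, A, D.
Each winner pays its own bid: B $993, F $989, A $983, D $961.

B $993, F $989, A $983, D $961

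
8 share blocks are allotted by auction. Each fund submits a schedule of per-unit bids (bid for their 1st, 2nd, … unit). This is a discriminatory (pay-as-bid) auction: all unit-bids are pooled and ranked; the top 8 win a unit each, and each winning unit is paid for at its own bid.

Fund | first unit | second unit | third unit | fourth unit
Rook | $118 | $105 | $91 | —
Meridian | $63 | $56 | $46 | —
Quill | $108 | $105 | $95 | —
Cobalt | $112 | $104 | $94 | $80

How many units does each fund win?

Cobalt 3, Quill 3, Rook 2

All unit-bids, highest first — top 8: 118 (Rook-1), 112 (Cobalt-1), 108 (Quill-1), 105 (Rook-2), 105 (Quill-2), 104 (Cobalt-2), 95 (Quill-3), 94 (Cobalt-3)
Next rejected bid: $91 (not a price — pay-as-bid).
Allocation: Cobalt 3, Quill 3, Rook 2.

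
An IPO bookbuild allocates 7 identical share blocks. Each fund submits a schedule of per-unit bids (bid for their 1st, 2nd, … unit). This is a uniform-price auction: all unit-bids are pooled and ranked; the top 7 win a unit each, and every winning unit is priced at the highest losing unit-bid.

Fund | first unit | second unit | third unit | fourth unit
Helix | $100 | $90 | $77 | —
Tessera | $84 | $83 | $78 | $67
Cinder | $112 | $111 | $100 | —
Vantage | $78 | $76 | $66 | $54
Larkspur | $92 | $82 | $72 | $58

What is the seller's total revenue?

Total revenue: $581

Merging the schedules and taking the best 7: 112 (Cinder-1), 111 (Cinder-2), 100 (Helix-1), 100 (Cinder-3), 92 (Larkspur-1), 90 (Helix-2), 84 (Tessera-1)
The (k+1)-th unit-bid is $83.
Allocation: Cinder 3, Helix 2, Larkspur 1, Tessera 1. Every unit priced at $83.
Revenue = 7 × 83 = $581.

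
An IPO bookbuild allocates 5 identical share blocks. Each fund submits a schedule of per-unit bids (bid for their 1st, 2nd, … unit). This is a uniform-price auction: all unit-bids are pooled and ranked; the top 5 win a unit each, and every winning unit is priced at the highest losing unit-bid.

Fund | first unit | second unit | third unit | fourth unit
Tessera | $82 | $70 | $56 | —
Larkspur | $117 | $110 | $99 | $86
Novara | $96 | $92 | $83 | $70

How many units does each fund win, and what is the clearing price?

All unit-bids, highest first — top 5: 117 (Larkspur-1), 110 (Larkspur-2), 99 (Larkspur-3), 96 (Novara-1), 92 (Novara-2)
First bid not allocated: $86.
Allocation: Larkspur 3, Novara 2.

Larkspur 3, Novara 2; clearing price $86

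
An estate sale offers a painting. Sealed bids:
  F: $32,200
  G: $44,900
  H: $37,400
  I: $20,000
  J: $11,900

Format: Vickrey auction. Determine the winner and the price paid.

Sorting bids: 44,900 (G) > 37,400 (H) > 32,200 (F) > 20,000 (I) > 11,900 (J)
G wins with the highest bid; price is set by the runner-up at $37,400.

G pays $37,400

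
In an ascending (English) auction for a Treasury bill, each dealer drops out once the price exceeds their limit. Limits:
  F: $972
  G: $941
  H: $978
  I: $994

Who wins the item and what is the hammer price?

Limits in order: 994 (I) > 978 (H) > 972 (F) > 941 (G)
Once the price passes $978, only I is left; the hammer falls at H's limit of $978.

I wins at $978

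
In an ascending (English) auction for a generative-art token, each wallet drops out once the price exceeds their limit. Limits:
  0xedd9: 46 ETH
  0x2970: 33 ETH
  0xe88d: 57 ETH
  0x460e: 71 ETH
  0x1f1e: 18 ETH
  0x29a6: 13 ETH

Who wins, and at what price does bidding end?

Sorting limits: 71 (0x460e) > 57 (0xe88d) > 46 (0xedd9) > 33 (0x2970) > 18 (0x1f1e) > 13 (0x29a6)
0xe88d is the last rival to drop out, at 57 ETH; 0x460e remains and wins at that price.

0x460e wins at 57 ETH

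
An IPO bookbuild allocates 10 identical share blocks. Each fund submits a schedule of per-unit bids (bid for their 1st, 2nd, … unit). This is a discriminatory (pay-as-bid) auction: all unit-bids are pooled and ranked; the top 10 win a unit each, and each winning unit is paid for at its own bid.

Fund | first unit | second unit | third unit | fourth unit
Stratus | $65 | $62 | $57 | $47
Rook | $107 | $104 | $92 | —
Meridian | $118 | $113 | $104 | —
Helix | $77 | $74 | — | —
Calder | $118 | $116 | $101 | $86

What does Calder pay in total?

Calder pays $421

All unit-bids, highest first — top 10: 118 (Meridian-1), 118 (Calder-1), 116 (Calder-2), 113 (Meridian-2), 107 (Rook-1), 104 (Rook-2), 104 (Meridian-3), 101 (Calder-3), 92 (Rook-3), 86 (Calder-4)
Next rejected bid: $77 (not a price — pay-as-bid).
Calder's winning unit-bids: 118 + 116 + 101 + 86 = $421.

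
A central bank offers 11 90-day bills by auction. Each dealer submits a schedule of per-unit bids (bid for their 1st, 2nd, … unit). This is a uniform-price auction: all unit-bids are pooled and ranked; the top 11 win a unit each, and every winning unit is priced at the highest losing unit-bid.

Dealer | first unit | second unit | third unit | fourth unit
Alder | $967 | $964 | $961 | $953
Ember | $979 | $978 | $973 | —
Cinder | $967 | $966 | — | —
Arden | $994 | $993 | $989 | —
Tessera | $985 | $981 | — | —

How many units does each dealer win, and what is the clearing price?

Alder 1, Arden 3, Cinder 2, Ember 3, Tessera 2; clearing price $964

All unit-bids, highest first — top 11: 994 (Arden-1), 993 (Arden-2), 989 (Arden-3), 985 (Tessera-1), 981 (Tessera-2), 979 (Ember-1), 978 (Ember-2), 973 (Ember-3), 967 (Alder-1), 967 (Cinder-1), 966 (Cinder-2)
The (k+1)-th unit-bid is $964.
Allocation: Alder 1, Arden 3, Cinder 2, Ember 3, Tessera 2.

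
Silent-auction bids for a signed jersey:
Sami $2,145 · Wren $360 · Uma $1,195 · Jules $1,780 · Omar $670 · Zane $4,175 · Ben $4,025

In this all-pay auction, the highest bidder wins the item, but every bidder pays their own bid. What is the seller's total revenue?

Bids ranked: 4,175 (Zane) > 4,025 (Ben) > 2,145 (Sami) > 1,780 (Jules) > 1,195 (Uma) > 670 (Omar) > …
Zane wins with the top bid; all bids are sunk regardless.
Every bidder forfeits their bid regardless of winning.
Revenue = 2,145 + 360 + 1,195 + 1,780 + 670 + 4,175 + 4,025 = $14,350.

Total revenue: $14,350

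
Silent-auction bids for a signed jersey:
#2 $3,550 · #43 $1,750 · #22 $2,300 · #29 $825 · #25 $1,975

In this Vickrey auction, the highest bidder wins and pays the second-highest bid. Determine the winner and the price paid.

#2 pays $2,300

Bids in order: 3,550 (#2) > 2,300 (#22) > 1,975 (#25) > 1,750 (#43) > 825 (#29)
#2 wins with the highest bid; price is set by the runner-up at $2,300.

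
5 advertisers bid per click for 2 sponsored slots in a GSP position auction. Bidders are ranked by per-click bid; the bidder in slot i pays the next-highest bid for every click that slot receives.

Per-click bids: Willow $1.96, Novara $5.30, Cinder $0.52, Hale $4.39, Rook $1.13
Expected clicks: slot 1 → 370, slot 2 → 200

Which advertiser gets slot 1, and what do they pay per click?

Per-click bids in order: $5.30 (Novara) > $4.39 (Hale) > $1.96 (Willow) > …
Slot 1 goes to the first-ranked bidder, Novara, who pays the next bid down: $4.39/click.

Novara; $4.39 per click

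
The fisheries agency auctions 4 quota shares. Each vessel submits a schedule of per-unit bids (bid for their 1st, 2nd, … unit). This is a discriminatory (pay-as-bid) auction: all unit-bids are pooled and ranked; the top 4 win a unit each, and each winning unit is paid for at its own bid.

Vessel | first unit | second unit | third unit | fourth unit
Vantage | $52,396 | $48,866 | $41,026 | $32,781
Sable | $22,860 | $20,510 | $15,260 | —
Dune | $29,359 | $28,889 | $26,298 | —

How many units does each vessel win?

Vantage 4

Pooled unit-bids ranked (top 4): 52,396 (Vantage-1), 48,866 (Vantage-2), 41,026 (Vantage-3), 32,781 (Vantage-4)
Next rejected bid: $29,359 (not a price — pay-as-bid).
Allocation: Vantage 4.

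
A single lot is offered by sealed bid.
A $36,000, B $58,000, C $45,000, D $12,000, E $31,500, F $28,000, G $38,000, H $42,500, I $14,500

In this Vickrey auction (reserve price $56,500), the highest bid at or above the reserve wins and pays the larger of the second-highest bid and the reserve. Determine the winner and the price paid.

Bids in order: 58,000 (B) > 45,000 (C) > 42,500 (H) > 38,000 (G) > 36,000 (A) > 31,500 (E) > …
Highest eligible bid: B at $58,000.
Second-highest bid $45,000 is below the reserve $56,500, so the reserve binds → payment $56,500.

B pays $56,500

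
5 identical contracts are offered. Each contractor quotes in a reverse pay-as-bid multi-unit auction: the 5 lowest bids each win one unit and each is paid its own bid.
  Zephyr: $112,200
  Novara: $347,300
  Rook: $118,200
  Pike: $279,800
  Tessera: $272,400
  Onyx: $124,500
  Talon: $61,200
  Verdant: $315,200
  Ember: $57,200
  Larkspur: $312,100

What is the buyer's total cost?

Ordering the bids: 57,200 (Ember), 61,200 (Talon), 112,200 (Zephyr), 118,200 (Rook), 124,500 (Onyx), 272,400 (Tessera), 279,800 (Pike), …
The 5 lowest are Ember, Talon, Zephyr, Rook, Onyx.
Total cost = 57,200 + 61,200 + 112,200 + 118,200 + 124,500 = $473,300.

Total cost: $473,300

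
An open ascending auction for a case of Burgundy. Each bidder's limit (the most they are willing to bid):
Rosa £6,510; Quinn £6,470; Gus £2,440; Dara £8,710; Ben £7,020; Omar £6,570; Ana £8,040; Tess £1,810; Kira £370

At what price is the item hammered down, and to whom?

Dara wins at £8,040

Sorting limits: 8,710 (Dara) > 8,040 (Ana) > 7,020 (Ben) > 6,570 (Omar) > 6,510 (Rosa) > 6,470 (Quinn) > …
Bidding ends when Ana exits at £8,040; Dara takes it.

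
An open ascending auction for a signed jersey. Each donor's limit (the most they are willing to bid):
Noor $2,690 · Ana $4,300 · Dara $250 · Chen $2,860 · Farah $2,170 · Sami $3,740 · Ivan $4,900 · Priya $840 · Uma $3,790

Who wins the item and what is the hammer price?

Sorting limits: 4,900 (Ivan) > 4,300 (Ana) > 3,790 (Uma) > 3,740 (Sami) > 2,860 (Chen) > 2,690 (Noor) > …
Ana is the last rival to drop out, at $4,300; Ivan remains and wins at that price.

Ivan wins at $4,300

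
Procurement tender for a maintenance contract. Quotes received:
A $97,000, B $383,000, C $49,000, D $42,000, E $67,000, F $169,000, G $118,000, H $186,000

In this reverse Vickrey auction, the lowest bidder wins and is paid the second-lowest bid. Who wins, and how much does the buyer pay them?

D is paid $49,000

Reverse Vickrey auction: the lowest bidder wins and is paid the second-lowest bid.
Bids ranked: 42,000 (D) < 49,000 (C) < 67,000 (E) < 97,000 (A) < 118,000 (G) < 169,000 (F) < …
D wins with the lowest bid; price is set by the runner-up at $49,000.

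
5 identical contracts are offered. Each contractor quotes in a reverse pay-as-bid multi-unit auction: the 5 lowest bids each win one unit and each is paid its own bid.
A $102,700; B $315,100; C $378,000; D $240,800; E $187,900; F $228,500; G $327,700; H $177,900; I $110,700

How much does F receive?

Sorting: 102,700 (A), 110,700 (I), 177,900 (H), 187,900 (E), 228,500 (F), 240,800 (D), 315,100 (B), …
Lowest 5: A, I, H, E, F.
F wins → own bid $228,500.

F is paid $228,500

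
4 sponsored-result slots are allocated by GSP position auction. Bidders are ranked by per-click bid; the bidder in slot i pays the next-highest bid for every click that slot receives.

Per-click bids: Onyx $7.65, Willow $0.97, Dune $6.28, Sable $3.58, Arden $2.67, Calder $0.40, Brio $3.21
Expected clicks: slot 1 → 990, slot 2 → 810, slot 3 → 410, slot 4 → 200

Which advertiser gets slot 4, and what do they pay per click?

Brio; $2.67 per click

Sorting advertisers: $7.65 (Onyx) > $6.28 (Dune) > $3.58 (Sable) > $3.21 (Brio) > $2.67 (Arden) > …
Slot 4 goes to the fourth-ranked bidder, Brio, who pays the next bid down: $2.67/click.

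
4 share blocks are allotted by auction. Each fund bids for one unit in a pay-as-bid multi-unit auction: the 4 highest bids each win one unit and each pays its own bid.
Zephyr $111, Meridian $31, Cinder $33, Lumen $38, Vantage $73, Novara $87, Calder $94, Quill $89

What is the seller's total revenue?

Sorting: 111 (Zephyr), 94 (Calder), 89 (Quill), 87 (Novara), 73 (Vantage), 38 (Lumen), …
Top 4: Zephyr, Calder, Quill, Novara.
Total revenue = 111 + 94 + 89 + 87 = $381.

Total revenue: $381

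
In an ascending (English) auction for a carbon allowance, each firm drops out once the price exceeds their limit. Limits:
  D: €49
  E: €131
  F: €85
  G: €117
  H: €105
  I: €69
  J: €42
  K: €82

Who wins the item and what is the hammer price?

E wins at €117

Ascending (English) auction: the price rises until one bidder remains; the winner pays the price at which the last rival dropped out.
Limits in order: 131 (E) > 117 (G) > 105 (H) > 85 (F) > 82 (K) > 69 (I) > …
Bidding ends when G exits at €117; E takes it.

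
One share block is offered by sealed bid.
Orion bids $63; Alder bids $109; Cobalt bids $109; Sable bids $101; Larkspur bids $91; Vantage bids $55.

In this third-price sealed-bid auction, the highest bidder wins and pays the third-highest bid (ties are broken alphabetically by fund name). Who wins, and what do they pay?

Sorting bids: 109 (Alder) > 109 (Cobalt) > 101 (Sable) > 91 (Larkspur) > 63 (Orion) > 55 (Vantage)
Tie at $109 → Alder wins by tie-break.
Alder is highest; pays the third-highest bid, $101.

Alder pays $101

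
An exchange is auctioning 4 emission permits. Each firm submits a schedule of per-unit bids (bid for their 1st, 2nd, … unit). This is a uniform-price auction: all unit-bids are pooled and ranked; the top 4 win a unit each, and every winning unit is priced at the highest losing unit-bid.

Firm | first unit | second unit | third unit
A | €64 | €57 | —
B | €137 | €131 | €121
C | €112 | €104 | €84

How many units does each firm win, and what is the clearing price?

Pooled unit-bids ranked (top 4): 137 (B-1), 131 (B-2), 121 (B-3), 112 (C-1)
Highest rejected unit-bid = €104.
Allocation: B 3, C 1.

B 3, C 1; clearing price €104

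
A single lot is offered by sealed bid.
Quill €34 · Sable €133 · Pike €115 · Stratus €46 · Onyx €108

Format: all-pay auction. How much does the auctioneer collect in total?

All-pay auction: the highest bidder wins the item, but every bidder pays their own bid.
Sorting bids: 133 (Sable) > 115 (Pike) > 108 (Onyx) > 46 (Stratus) > 34 (Quill)
Every bidder forfeits their bid regardless of winning.
Revenue = 34 + 133 + 115 + 46 + 108 = €436.

Total revenue: €436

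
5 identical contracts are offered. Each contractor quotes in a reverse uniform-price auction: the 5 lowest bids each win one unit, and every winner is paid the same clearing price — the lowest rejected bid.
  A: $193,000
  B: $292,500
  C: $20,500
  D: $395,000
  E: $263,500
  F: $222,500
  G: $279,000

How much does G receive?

G is paid $292,500

Sorting: 20,500 (C), 193,000 (A), 222,500 (F), 263,500 (E), 279,000 (G), 292,500 (B), 395,000 (D)
The 5 lowest are C, A, F, E, G.
Lowest unsuccessful bid: $292,500 → clearing price.
G wins → is paid $292,500.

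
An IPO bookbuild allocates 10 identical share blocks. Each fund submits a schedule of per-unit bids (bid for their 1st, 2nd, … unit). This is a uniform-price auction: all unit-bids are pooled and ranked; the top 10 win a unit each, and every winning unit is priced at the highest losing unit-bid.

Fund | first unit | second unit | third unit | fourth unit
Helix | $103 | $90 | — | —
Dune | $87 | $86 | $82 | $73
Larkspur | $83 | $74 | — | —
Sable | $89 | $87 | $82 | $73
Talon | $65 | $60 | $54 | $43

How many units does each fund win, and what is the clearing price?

All unit-bids, highest first — top 10: 103 (Helix-1), 90 (Helix-2), 89 (Sable-1), 87 (Dune-1), 87 (Sable-2), 86 (Dune-2), 83 (Larkspur-1), 82 (Dune-3), 82 (Sable-3), 74 (Larkspur-2)
First bid not allocated: $73.
Allocation: Dune 3, Helix 2, Larkspur 2, Sable 3.

Dune 3, Helix 2, Larkspur 2, Sable 3; clearing price $73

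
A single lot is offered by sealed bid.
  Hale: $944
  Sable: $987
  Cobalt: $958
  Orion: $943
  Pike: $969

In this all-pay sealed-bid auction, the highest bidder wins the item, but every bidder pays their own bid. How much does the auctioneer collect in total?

Total revenue: $4,801

All-pay sealed-bid auction: the highest bidder wins the item, but every bidder pays their own bid.
Sorting bids: 987 (Sable) > 969 (Pike) > 958 (Cobalt) > 944 (Hale) > 943 (Orion)
Sable wins with the top bid; all bids are sunk regardless.
Every bidder forfeits their bid regardless of winning.
Revenue = 944 + 987 + 958 + 943 + 969 = $4,801.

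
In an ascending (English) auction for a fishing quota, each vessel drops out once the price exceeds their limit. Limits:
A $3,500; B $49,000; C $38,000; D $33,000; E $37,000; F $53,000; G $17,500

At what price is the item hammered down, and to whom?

F wins at $49,000

Limits in order: 53,000 (F) > 49,000 (B) > 38,000 (C) > 37,000 (E) > 33,000 (D) > 17,500 (G) > …
Once the price passes $49,000, only F is left; the hammer falls at B's limit of $49,000.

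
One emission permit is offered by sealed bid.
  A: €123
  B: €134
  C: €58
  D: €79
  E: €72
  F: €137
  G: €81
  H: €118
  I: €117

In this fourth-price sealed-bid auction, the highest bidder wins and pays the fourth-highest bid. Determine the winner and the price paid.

Fourth-price sealed-bid auction: the highest bidder wins and pays the fourth-highest bid.
Bids in order: 137 (F) > 134 (B) > 123 (A) > 118 (H) > 117 (I) > 81 (G) > …
F wins; payment is bid #4 in the ranking = €118.

F pays €118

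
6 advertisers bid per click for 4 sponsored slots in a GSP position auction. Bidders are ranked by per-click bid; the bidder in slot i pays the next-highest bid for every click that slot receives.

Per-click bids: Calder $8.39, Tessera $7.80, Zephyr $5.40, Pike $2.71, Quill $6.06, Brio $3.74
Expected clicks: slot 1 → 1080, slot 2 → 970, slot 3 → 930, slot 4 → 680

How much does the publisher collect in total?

Ranked by bid: $8.39 (Calder) > $7.80 (Tessera) > $6.06 (Quill) > $5.40 (Zephyr) > $3.74 (Brio) > …
Slot 1: Calder pays $7.80 × 1080 = $8424.00
Slot 2: Tessera pays $6.06 × 970 = $5878.20
Slot 3: Quill pays $5.40 × 930 = $5022.00
Slot 4: Zephyr pays $3.74 × 680 = $2543.20
Total = $21867.40

Total revenue: $21867.40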